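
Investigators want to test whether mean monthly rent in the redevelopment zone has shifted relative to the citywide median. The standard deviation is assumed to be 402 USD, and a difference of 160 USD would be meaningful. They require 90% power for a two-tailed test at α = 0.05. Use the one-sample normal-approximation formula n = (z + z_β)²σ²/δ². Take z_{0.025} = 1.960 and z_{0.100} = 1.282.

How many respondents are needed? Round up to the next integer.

n = (z_{α/2} + z_β)² · σ² / δ²
  = (1.960 + 1.282)² · 402² / 160²
  = 10.5106 · 161604 / 25600
  = 66.35
Round up → n = 67.

n = 67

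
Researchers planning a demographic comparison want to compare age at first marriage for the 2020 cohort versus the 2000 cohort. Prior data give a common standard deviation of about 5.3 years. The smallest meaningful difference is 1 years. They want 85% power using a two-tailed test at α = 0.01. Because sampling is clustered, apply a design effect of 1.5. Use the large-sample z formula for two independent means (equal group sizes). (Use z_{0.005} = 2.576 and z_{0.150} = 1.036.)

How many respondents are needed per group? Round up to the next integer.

n = (z_{α/2} + z_β)² · (σ₁² + σ₂²) / δ²
  = (2.576 + 1.036)² · (2·5.3² = 56.18) / 1²
  = 13.0465 · 56.18 / 1
  = 732.95
Design effect: 1.5 × 732.95 = 1099.43.
Round up → n = 1100 per group.

n = 1100 per group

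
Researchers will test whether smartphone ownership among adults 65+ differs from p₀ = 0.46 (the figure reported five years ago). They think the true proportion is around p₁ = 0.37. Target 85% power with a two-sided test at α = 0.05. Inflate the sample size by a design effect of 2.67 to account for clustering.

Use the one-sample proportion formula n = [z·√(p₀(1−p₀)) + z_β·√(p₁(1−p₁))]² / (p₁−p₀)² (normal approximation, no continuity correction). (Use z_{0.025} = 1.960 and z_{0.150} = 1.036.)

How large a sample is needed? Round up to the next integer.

n = 720

n = [z_{α/2}·√(p₀q₀) + z_β·√(p₁q₁)]² / (p₁ − p₀)²
  = [1.960·√(0.46·0.54) + 1.036·√(0.37·0.63)]² / (-0.09)²
  = [1.960·0.4984 + 1.036·0.4828]² / 0.0081
  = [1.4770]² / 0.0081
  = 269.34
Design effect: 2.67 × 269.34 = 719.14.
Round up → n = 720.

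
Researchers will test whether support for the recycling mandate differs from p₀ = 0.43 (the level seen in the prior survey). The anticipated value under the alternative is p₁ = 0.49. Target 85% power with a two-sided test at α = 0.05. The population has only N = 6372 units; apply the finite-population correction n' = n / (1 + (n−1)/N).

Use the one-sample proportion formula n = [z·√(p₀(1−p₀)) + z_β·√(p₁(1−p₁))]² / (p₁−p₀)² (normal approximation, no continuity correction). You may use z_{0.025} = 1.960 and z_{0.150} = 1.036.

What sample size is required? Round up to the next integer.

n = 562

n = [z_{α/2}·√(p₀q₀) + z_β·√(p₁q₁)]² / (p₁ − p₀)²
  = [1.960·√(0.43·0.57) + 1.036·√(0.49·0.51)]² / (0.06)²
  = [1.960·0.4951 + 1.036·0.4999]² / 0.0036
  = [1.4882]² / 0.0036
  = 615.24
Finite-population correction (N = 6372): 615.24 / (1 + (615.24 − 1)/6372) = 561.15.
Round up → n = 562.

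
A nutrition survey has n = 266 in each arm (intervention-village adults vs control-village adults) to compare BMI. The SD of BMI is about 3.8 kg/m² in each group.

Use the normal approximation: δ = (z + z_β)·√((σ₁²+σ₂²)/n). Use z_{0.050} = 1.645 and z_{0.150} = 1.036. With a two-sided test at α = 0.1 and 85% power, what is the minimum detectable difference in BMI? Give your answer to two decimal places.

δ = (z_{α/2} + z_β) · √((σ₁²+σ₂²)/n)
  = (1.645 + 1.036) · √(28.88/266)
  = 2.681 · √0.10857
  = 2.681 · 0.3295
  = 0.8834

Minimum detectable difference ≈ 0.88 kg/m²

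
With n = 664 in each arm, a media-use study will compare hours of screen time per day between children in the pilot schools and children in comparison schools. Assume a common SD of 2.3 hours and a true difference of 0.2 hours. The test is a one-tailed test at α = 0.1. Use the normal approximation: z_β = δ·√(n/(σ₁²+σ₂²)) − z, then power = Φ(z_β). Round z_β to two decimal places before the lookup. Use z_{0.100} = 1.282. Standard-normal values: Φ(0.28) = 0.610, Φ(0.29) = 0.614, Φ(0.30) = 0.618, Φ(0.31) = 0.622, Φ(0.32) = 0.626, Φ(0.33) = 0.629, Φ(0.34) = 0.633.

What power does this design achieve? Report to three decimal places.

Power ≈ 0.618

z_β = δ·√(n/(σ₁²+σ₂²)) − z_α
    = 0.2 · √(664/10.58) − 1.282
    = 0.2 · 7.92212 − 1.282
    = 1.5844 − 1.282 = 0.3024 → 0.30
Power = Φ(0.30) = 0.618.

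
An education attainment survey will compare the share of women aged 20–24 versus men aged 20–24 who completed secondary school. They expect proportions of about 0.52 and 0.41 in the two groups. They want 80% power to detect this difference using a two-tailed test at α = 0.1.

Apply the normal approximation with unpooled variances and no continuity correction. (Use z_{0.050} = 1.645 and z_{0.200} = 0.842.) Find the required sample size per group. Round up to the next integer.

n = (z_{α/2} + z_β)² · [p₁(1−p₁) + p₂(1−p₂)] / (p₁ − p₂)²
  = (1.645 + 0.842)² · (0.52·0.48 + 0.41·0.59) / (0.11)²
  = (2.487)² · (0.2496 + 0.2419) / 0.0121
  = 6.1852 · 0.4915 / 0.0121
  = 251.24
Round up → n = 252 per group.

n = 252 per group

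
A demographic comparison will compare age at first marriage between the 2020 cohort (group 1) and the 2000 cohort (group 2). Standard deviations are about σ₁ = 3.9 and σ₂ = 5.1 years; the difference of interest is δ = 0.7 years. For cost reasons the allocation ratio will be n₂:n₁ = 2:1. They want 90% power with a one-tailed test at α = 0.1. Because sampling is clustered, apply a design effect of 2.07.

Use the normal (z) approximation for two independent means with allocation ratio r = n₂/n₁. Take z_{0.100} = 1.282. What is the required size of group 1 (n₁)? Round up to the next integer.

n₁ = 784

n₁ = (z_α + z_β)² · (σ₁² + σ₂²/r) / δ²
   = (1.282 + 1.282)² · (3.9² + 5.1²/2) / 0.7²
   = 6.5741 · (15.21 + 13.005) / 0.49
   = 6.5741 · 28.215 / 0.49
   = 378.55
Design effect: 2.07 × 378.55 = 783.59.
Round up → n₁ = 784; n₂ = r·n₁ = 2 × 784 = 1568.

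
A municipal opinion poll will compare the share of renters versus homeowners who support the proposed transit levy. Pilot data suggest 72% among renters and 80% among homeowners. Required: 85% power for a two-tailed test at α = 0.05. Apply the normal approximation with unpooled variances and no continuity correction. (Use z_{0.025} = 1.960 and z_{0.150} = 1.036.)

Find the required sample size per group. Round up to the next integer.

n = (z_{α/2} + z_β)² · [p₁(1−p₁) + p₂(1−p₂)] / (p₁ − p₂)²
  = (1.960 + 1.036)² · (0.72·0.28 + 0.80·0.20) / (-0.08)²
  = (2.996)² · (0.2016 + 0.1600) / 0.0064
  = 8.9760 · 0.3616 / 0.0064
  = 507.14
Round up → n = 508 per group.

n = 508 per group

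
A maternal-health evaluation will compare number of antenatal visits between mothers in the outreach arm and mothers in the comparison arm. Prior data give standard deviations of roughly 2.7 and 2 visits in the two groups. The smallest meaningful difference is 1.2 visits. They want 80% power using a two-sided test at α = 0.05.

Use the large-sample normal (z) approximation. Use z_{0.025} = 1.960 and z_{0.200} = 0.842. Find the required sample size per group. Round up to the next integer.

n = 62 per group

n = (z_{α/2} + z_β)² · (σ₁² + σ₂²) / δ²
  = (1.960 + 0.842)² · (2.7² + 2² = 11.29) / 1.2²
  = 7.8512 · 11.29 / 1.44
  = 61.56
Round up → n = 62 per group.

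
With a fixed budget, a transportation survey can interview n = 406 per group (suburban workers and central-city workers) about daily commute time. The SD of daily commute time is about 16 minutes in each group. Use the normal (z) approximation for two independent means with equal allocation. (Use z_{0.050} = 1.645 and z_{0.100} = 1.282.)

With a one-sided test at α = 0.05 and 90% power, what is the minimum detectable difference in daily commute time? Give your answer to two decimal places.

δ = (z_α + z_β) · √((σ₁²+σ₂²)/n)
  = (1.645 + 1.282) · √(512/406)
  = 2.927 · √1.2611
  = 2.927 · 1.1230
  = 3.2870

Minimum detectable difference ≈ 3.29 minutes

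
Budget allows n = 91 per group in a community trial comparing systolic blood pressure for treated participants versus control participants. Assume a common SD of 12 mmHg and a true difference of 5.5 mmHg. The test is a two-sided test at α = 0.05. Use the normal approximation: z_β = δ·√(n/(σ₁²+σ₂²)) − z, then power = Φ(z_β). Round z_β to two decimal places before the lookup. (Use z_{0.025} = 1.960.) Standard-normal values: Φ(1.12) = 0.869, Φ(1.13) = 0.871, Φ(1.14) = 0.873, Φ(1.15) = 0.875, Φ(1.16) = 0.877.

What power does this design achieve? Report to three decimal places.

z_β = δ·√(n/(σ₁²+σ₂²)) − z_{α/2}
    = 5.5 · √(91/288) − 1.960
    = 5.5 · 0.56211 − 1.960
    = 3.0916 − 1.960 = 1.1316 → 1.13
Power = Φ(1.13) = 0.871.

Power ≈ 0.871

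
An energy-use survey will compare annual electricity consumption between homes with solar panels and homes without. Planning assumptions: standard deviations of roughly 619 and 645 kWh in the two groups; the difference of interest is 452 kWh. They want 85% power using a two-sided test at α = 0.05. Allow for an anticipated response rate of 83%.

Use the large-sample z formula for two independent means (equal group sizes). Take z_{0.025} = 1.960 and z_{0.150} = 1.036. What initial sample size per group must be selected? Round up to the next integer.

n = 43 per group

n = (z_{α/2} + z_β)² · (σ₁² + σ₂²) / δ²
  = (1.960 + 1.036)² · (619² + 645² = 799186) / 452²
  = 8.9760 · 799186 / 204304
  = 35.11
Adjust for 83% response: 35.11 / 0.83 = 42.30.
Round up → n = 43 per group.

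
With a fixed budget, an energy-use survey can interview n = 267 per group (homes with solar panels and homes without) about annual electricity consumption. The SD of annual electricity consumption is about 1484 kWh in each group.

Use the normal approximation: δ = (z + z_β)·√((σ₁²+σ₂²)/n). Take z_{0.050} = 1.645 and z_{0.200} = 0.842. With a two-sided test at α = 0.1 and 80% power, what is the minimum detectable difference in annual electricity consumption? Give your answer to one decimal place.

Minimum detectable difference ≈ 319.4 kWh

δ = (z_{α/2} + z_β) · √((σ₁²+σ₂²)/n)
  = (1.645 + 0.842) · √(4404512/267)
  = 2.487 · √16496.3
  = 2.487 · 128.4379
  = 319.4251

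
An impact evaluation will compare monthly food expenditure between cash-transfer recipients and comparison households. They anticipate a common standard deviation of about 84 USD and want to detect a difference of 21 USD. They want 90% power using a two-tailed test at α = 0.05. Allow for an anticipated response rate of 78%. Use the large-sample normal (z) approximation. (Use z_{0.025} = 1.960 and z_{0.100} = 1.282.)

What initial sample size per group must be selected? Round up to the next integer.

n = 432 per group

n = (z_{α/2} + z_β)² · (σ₁² + σ₂²) / δ²
  = (1.960 + 1.282)² · (2·84² = 14112) / 21²
  = 10.5106 · 14112 / 441
  = 336.34
Adjust for 78% response: 336.34 / 0.78 = 431.20.
Round up → n = 432 per group.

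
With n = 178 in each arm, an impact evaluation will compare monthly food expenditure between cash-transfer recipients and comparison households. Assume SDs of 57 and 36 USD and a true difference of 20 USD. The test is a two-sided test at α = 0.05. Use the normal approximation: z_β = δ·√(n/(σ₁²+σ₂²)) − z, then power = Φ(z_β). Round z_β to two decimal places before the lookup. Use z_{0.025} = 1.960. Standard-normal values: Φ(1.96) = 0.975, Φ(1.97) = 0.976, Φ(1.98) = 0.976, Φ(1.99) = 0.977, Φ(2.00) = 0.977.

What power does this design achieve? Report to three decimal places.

Power ≈ 0.977

z_β = δ·√(n/(σ₁²+σ₂²)) − z_{α/2}
    = 20 · √(178/4545) − 1.960
    = 20 · 0.19790 − 1.960
    = 3.9580 − 1.960 = 1.9980 → 2.00
Power = Φ(2.00) = 0.977.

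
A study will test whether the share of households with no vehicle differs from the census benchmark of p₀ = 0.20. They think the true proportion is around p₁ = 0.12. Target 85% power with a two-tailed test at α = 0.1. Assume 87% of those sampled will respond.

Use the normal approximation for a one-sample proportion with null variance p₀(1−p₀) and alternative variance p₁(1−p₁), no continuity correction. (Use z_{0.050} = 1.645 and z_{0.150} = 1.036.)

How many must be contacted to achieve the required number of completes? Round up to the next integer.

n = 178

n = [z_{α/2}·√(p₀q₀) + z_β·√(p₁q₁)]² / (p₁ − p₀)²
  = [1.645·√(0.20·0.80) + 1.036·√(0.12·0.88)]² / (-0.08)²
  = [1.645·0.4000 + 1.036·0.3250]² / 0.0064
  = [0.9947]² / 0.0064
  = 154.59
Adjust for 87% response: 154.59 / 0.87 = 177.68.
Round up → n = 178.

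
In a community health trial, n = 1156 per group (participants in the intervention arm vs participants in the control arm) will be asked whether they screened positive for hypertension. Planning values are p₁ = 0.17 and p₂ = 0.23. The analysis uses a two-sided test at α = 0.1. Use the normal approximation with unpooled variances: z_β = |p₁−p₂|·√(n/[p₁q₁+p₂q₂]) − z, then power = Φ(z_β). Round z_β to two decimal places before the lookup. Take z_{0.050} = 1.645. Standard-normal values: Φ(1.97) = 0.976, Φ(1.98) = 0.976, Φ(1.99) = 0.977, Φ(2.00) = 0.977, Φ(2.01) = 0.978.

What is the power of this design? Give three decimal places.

z_β = |p₁−p₂|·√(n/[p₁q₁+p₂q₂]) − z_{α/2}
    = 0.06 · √(1156/0.3182) − 1.645
    = 0.06 · 60.2738 − 1.645
    = 3.6164 − 1.645 = 1.9714 → 1.97
Power = Φ(1.97) = 0.976.

Power ≈ 0.976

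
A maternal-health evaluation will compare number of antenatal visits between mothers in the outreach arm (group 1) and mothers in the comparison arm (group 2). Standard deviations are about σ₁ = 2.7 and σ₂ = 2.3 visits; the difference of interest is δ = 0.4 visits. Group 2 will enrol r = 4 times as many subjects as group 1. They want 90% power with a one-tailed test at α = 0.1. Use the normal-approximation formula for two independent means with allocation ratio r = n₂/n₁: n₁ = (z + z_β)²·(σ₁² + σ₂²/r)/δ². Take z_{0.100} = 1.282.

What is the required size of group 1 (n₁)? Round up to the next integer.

n₁ = (z_α + z_β)² · (σ₁² + σ₂²/r) / δ²
   = (1.282 + 1.282)² · (2.7² + 2.3²/4) / 0.4²
   = 6.5741 · (7.29 + 1.3225) / 0.16
   = 6.5741 · 8.6125 / 0.16
   = 353.87
Round up → n₁ = 354; n₂ = r·n₁ = 4 × 354 = 1416.

n₁ = 354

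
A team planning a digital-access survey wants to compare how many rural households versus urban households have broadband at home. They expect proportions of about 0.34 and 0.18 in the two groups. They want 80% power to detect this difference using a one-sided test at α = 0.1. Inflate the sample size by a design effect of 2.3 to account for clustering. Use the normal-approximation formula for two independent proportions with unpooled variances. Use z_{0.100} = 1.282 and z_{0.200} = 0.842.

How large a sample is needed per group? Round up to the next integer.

n = 151 per group

n = (z_α + z_β)² · [p₁(1−p₁) + p₂(1−p₂)] / (p₁ − p₂)²
  = (1.282 + 0.842)² · (0.34·0.66 + 0.18·0.82) / (0.16)²
  = (2.124)² · (0.2244 + 0.1476) / 0.0256
  = 4.5114 · 0.3720 / 0.0256
  = 65.56
Design effect: 2.3 × 65.56 = 150.78.
Round up → n = 151 per group.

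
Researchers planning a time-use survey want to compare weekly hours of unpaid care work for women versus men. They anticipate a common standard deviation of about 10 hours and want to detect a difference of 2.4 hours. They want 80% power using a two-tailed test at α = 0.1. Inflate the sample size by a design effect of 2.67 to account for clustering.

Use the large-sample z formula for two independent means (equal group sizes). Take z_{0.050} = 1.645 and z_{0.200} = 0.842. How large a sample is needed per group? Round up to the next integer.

n = 574 per group

n = (z_{α/2} + z_β)² · (σ₁² + σ₂²) / δ²
  = (1.645 + 0.842)² · (2·10² = 200) / 2.4²
  = 6.1852 · 200 / 5.76
  = 214.76
Design effect: 2.67 × 214.76 = 573.42.
Round up → n = 574 per group.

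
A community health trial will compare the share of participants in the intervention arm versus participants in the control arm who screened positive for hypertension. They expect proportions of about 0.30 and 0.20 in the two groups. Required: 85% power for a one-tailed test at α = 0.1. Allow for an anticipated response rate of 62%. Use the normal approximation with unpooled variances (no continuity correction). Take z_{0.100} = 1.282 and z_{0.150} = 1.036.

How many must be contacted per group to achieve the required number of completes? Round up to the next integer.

n = (z_α + z_β)² · [p₁(1−p₁) + p₂(1−p₂)] / (p₁ − p₂)²
  = (1.282 + 1.036)² · (0.30·0.70 + 0.20·0.80) / (0.10)²
  = (2.318)² · (0.2100 + 0.1600) / 0.0100
  = 5.3731 · 0.3700 / 0.0100
  = 198.81
Adjust for 62% response: 198.81 / 0.62 = 320.65.
Round up → n = 321 per group.

n = 321 per group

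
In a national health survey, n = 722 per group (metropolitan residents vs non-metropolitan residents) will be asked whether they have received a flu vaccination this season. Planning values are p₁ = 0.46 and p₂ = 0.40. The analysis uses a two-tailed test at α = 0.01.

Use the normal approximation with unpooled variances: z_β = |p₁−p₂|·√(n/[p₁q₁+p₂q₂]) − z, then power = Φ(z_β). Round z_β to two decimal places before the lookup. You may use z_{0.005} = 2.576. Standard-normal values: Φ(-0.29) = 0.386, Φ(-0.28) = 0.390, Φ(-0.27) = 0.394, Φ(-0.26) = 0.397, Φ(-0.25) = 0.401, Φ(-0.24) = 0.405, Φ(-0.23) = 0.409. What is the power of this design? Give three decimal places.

Power ≈ 0.394

z_β = |p₁−p₂|·√(n/[p₁q₁+p₂q₂]) − z_{α/2}
    = 0.06 · √(722/0.4884) − 2.576
    = 0.06 · 38.4486 − 2.576
    = 2.3069 − 2.576 = -0.2691 → -0.27
Power = Φ(-0.27) = 0.394.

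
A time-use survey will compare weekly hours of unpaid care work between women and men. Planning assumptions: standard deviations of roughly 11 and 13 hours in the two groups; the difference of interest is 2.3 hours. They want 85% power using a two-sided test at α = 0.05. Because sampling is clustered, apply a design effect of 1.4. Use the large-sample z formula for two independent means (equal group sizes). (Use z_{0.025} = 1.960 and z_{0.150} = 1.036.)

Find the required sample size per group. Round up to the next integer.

n = 689 per group

n = (z_{α/2} + z_β)² · (σ₁² + σ₂²) / δ²
  = (1.960 + 1.036)² · (11² + 13² = 290) / 2.3²
  = 8.9760 · 290 / 5.29
  = 492.07
Design effect: 1.4 × 492.07 = 688.90.
Round up → n = 689 per group.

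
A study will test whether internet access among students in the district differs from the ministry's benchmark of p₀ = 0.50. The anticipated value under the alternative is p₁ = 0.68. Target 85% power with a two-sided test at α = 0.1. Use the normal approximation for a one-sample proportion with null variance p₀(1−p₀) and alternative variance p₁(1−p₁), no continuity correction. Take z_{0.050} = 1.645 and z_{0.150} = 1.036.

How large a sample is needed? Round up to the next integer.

n = [z_{α/2}·√(p₀q₀) + z_β·√(p₁q₁)]² / (p₁ − p₀)²
  = [1.645·√(0.50·0.50) + 1.036·√(0.68·0.32)]² / (0.18)²
  = [1.645·0.5000 + 1.036·0.4665]² / 0.0324
  = [1.3058]² / 0.0324
  = 52.62
Round up → n = 53.

n = 53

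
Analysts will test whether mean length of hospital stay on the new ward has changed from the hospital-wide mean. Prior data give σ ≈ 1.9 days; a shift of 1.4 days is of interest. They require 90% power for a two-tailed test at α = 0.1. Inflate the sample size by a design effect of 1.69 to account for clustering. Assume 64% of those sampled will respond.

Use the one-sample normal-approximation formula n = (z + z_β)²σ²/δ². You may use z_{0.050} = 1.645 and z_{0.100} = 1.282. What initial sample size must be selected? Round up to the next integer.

n = 42

n = (z_{α/2} + z_β)² · σ² / δ²
  = (1.645 + 1.282)² · 1.9² / 1.4²
  = 8.5673 · 3.61 / 1.96
  = 15.78
Design effect: 1.69 × 15.78 = 26.67.
Adjust for 64% response: 26.67 / 0.64 = 41.67.
Round up → n = 42.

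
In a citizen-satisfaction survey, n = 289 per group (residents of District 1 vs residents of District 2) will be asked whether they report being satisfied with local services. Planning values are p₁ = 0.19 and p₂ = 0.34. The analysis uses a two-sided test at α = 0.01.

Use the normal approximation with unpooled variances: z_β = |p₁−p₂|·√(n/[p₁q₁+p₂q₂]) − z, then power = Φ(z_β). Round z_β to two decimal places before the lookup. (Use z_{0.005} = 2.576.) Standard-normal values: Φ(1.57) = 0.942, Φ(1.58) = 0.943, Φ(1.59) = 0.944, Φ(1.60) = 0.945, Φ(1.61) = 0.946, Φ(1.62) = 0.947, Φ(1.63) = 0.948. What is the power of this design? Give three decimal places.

Power ≈ 0.942

z_β = |p₁−p₂|·√(n/[p₁q₁+p₂q₂]) − z_{α/2}
    = 0.15 · √(289/0.3783) − 2.576
    = 0.15 · 27.6395 − 2.576
    = 4.1459 − 2.576 = 1.5699 → 1.57
Power = Φ(1.57) = 0.942.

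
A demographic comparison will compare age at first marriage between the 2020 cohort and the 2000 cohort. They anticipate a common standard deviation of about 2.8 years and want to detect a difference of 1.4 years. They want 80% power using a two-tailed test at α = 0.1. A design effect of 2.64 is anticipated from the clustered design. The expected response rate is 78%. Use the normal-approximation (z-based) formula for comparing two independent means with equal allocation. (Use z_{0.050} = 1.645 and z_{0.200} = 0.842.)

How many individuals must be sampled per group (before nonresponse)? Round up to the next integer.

n = (z_{α/2} + z_β)² · (σ₁² + σ₂²) / δ²
  = (1.645 + 0.842)² · (2·2.8² = 15.68) / 1.4²
  = 6.1852 · 15.68 / 1.96
  = 49.48
Design effect: 2.64 × 49.48 = 130.63.
Adjust for 78% response: 130.63 / 0.78 = 167.48.
Round up → n = 168 per group.

n = 168 per group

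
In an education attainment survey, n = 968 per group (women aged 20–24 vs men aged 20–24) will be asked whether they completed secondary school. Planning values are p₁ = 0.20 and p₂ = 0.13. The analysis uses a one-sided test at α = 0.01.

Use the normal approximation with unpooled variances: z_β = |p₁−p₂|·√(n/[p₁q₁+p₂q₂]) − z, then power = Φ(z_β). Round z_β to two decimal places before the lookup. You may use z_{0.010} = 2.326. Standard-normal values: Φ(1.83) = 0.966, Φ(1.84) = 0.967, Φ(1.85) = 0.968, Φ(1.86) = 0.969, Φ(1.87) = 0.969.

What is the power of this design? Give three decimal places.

Power ≈ 0.967

z_β = |p₁−p₂|·√(n/[p₁q₁+p₂q₂]) − z_α
    = 0.07 · √(968/0.2731) − 2.326
    = 0.07 · 59.5356 − 2.326
    = 4.1675 − 2.326 = 1.8415 → 1.84
Power = Φ(1.84) = 0.967.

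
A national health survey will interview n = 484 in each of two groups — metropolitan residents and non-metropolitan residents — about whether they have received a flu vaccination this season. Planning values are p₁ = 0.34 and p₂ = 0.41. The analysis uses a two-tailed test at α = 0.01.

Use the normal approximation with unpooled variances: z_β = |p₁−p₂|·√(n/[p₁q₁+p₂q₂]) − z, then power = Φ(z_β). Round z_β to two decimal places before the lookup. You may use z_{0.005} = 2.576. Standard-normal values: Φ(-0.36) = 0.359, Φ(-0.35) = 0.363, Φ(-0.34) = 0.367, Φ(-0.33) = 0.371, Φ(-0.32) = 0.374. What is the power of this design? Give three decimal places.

Power ≈ 0.374

z_β = |p₁−p₂|·√(n/[p₁q₁+p₂q₂]) − z_{α/2}
    = 0.07 · √(484/0.4663) − 2.576
    = 0.07 · 32.2174 − 2.576
    = 2.2552 − 2.576 = -0.3208 → -0.32
Power = Φ(-0.32) = 0.374.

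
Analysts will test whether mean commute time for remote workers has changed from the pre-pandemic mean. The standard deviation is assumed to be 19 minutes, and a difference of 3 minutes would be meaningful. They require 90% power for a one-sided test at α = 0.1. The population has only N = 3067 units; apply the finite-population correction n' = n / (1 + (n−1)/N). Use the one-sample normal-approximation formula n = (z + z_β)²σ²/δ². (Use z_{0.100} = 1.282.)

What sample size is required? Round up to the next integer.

n = (z_α + z_β)² · σ² / δ²
  = (1.282 + 1.282)² · 19² / 3²
  = 6.5741 · 361 / 9
  = 263.69
Finite-population correction (N = 3067): 263.69 / (1 + (263.69 − 1)/3067) = 242.89.
Round up → n = 243.

n = 243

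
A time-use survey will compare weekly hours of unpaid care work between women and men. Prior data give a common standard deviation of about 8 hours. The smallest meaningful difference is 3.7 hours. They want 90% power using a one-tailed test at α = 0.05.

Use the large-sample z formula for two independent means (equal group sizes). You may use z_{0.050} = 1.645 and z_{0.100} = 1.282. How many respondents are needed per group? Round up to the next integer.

n = 81 per group

n = (z_α + z_β)² · (σ₁² + σ₂²) / δ²
  = (1.645 + 1.282)² · (2·8² = 128) / 3.7²
  = 8.5673 · 128 / 13.69
  = 80.10
Round up → n = 81 per group.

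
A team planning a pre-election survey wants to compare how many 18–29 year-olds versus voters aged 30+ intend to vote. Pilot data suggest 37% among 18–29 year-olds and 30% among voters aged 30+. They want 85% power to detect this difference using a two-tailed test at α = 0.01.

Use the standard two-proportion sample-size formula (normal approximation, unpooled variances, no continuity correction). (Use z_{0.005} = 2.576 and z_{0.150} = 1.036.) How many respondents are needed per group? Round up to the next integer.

n = (z_{α/2} + z_β)² · [p₁(1−p₁) + p₂(1−p₂)] / (p₁ − p₂)²
  = (2.576 + 1.036)² · (0.37·0.63 + 0.30·0.70) / (0.07)²
  = (3.612)² · (0.2331 + 0.2100) / 0.0049
  = 13.0465 · 0.4431 / 0.0049
  = 1179.78
Round up → n = 1180 per group.

n = 1180 per group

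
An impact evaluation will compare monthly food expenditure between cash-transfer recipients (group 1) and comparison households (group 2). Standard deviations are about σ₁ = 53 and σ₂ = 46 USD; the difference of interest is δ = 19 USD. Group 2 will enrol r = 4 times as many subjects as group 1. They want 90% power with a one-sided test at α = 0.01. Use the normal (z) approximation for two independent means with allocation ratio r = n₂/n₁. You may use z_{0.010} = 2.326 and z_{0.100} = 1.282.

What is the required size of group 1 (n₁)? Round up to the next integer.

n₁ = 121

n₁ = (z_α + z_β)² · (σ₁² + σ₂²/r) / δ²
   = (2.326 + 1.282)² · (53² + 46²/4) / 19²
   = 13.0177 · (2809 + 529) / 361
   = 13.0177 · 3338 / 361
   = 120.37
Round up → n₁ = 121; n₂ = r·n₁ = 4 × 121 = 484.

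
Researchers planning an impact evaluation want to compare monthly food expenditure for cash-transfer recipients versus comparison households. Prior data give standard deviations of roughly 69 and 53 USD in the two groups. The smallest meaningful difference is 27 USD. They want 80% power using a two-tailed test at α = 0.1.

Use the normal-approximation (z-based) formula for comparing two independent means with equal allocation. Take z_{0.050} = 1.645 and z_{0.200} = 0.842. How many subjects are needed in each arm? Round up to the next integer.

n = (z_{α/2} + z_β)² · (σ₁² + σ₂²) / δ²
  = (1.645 + 0.842)² · (69² + 53² = 7570) / 27²
  = 6.1852 · 7570 / 729
  = 64.23
Round up → n = 65 per group.

n = 65 per group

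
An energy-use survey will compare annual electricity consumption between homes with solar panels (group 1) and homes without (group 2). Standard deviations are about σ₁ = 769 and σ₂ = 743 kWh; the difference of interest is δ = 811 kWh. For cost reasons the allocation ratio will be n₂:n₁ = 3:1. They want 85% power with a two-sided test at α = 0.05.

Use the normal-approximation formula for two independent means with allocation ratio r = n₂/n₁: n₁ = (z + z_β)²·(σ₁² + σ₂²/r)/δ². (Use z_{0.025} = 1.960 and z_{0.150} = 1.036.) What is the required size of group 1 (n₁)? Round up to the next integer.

n₁ = 11

n₁ = (z_{α/2} + z_β)² · (σ₁² + σ₂²/r) / δ²
   = (1.960 + 1.036)² · (769² + 743²/3) / 811²
   = 8.9760 · (591361 + 184016.3) / 657721
   = 8.9760 · 775377.3 / 657721
   = 10.58
Round up → n₁ = 11; n₂ = r·n₁ = 3 × 11 = 33.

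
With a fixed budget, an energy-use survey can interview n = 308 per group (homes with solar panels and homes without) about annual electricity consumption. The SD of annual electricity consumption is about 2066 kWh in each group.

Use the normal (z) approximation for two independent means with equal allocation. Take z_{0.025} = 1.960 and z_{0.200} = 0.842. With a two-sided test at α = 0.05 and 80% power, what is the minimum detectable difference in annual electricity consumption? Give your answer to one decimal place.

δ = (z_{α/2} + z_β) · √((σ₁²+σ₂²)/n)
  = (1.960 + 0.842) · √(8536712/308)
  = 2.802 · √27716.6
  = 2.802 · 166.4830
  = 466.4854

Minimum detectable difference ≈ 466.5 kWh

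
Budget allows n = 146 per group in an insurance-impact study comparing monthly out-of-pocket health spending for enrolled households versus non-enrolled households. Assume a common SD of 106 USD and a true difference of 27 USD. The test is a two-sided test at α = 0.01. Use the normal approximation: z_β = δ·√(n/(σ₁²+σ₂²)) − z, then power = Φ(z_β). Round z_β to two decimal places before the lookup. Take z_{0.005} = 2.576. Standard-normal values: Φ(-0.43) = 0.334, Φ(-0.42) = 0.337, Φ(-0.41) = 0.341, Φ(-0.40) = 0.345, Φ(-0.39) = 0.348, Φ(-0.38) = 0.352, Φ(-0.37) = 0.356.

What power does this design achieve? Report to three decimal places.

z_β = δ·√(n/(σ₁²+σ₂²)) − z_{α/2}
    = 27 · √(146/22472) − 2.576
    = 27 · 0.08060 − 2.576
    = 2.1763 − 2.576 = -0.3997 → -0.40
Power = Φ(-0.40) = 0.345.

Power ≈ 0.345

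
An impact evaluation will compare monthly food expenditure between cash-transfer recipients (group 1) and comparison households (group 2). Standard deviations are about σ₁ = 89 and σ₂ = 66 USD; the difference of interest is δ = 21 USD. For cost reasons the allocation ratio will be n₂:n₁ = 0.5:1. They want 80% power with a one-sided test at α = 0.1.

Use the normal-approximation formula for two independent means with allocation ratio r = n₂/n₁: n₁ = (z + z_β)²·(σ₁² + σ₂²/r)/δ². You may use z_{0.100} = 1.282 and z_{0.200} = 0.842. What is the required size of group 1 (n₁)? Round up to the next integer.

n₁ = 171

n₁ = (z_α + z_β)² · (σ₁² + σ₂²/r) / δ²
   = (1.282 + 0.842)² · (89² + 66²/0.5) / 21²
   = 4.5114 · (7921 + 8712) / 441
   = 4.5114 · 16633 / 441
   = 170.15
Round up → n₁ = 171; n₂ = r·n₁ = 0.5 × 171 = 86.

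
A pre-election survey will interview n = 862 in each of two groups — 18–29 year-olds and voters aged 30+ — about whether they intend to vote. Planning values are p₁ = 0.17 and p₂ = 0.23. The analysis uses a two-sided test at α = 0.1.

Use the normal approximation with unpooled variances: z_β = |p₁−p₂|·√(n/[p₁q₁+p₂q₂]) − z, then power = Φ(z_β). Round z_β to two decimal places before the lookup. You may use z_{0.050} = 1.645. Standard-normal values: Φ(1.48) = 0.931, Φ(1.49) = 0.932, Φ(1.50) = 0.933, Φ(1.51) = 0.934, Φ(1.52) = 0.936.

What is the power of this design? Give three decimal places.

Power ≈ 0.931

z_β = |p₁−p₂|·√(n/[p₁q₁+p₂q₂]) − z_{α/2}
    = 0.06 · √(862/0.3182) − 1.645
    = 0.06 · 52.0479 − 1.645
    = 3.1229 − 1.645 = 1.4779 → 1.48
Power = Φ(1.48) = 0.931.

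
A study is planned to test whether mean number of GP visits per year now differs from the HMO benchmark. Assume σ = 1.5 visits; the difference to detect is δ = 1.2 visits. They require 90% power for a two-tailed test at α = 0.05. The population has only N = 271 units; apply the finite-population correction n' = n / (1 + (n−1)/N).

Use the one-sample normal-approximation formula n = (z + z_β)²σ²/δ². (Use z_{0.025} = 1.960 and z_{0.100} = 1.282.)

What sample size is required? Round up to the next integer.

n = 16

n = (z_{α/2} + z_β)² · σ² / δ²
  = (1.960 + 1.282)² · 1.5² / 1.2²
  = 10.5106 · 2.25 / 1.44
  = 16.42
Finite-population correction (N = 271): 16.42 / (1 + (16.42 − 1)/271) = 15.54.
Round up → n = 16.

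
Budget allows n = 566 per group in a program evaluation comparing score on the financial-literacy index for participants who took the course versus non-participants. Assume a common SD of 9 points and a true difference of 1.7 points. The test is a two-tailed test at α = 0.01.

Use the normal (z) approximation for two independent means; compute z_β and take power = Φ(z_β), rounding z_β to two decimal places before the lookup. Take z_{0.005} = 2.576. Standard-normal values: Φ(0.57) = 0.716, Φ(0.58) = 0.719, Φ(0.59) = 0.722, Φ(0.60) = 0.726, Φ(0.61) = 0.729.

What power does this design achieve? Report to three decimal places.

Power ≈ 0.726

z_β = δ·√(n/(σ₁²+σ₂²)) − z_{α/2}
    = 1.7 · √(566/162) − 2.576
    = 1.7 · 1.86918 − 2.576
    = 3.1776 − 2.576 = 0.6016 → 0.60
Power = Φ(0.60) = 0.726.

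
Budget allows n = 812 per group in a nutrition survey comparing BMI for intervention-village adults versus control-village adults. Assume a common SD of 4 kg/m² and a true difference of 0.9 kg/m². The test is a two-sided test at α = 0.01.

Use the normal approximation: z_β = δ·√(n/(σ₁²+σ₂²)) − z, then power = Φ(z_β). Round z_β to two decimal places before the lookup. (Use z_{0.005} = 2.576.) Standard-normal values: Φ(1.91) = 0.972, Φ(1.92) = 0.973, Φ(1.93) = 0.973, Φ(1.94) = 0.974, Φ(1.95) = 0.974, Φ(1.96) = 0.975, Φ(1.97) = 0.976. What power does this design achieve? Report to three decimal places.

Power ≈ 0.975

z_β = δ·√(n/(σ₁²+σ₂²)) − z_{α/2}
    = 0.9 · √(812/32) − 2.576
    = 0.9 · 5.03736 − 2.576
    = 4.5336 − 2.576 = 1.9576 → 1.96
Power = Φ(1.96) = 0.975.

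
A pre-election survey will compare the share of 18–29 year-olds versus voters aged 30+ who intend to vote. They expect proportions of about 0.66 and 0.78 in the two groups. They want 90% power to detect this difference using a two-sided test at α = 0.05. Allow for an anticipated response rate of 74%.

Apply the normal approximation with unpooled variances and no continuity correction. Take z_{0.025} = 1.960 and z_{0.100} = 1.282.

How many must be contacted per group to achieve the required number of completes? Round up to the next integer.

n = 391 per group

n = (z_{α/2} + z_β)² · [p₁(1−p₁) + p₂(1−p₂)] / (p₁ − p₂)²
  = (1.960 + 1.282)² · (0.66·0.34 + 0.78·0.22) / (-0.12)²
  = (3.242)² · (0.2244 + 0.1716) / 0.0144
  = 10.5106 · 0.3960 / 0.0144
  = 289.04
Adjust for 74% response: 289.04 / 0.74 = 390.60.
Round up → n = 391 per group.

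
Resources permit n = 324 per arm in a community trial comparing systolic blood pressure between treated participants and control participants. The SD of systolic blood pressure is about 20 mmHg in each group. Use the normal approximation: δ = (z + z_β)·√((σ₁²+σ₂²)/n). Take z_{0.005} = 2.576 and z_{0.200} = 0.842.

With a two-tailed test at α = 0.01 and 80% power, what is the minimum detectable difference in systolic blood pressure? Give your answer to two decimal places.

Minimum detectable difference ≈ 5.37 mmHg

δ = (z_{α/2} + z_β) · √((σ₁²+σ₂²)/n)
  = (2.576 + 0.842) · √(800/324)
  = 3.418 · √2.4691
  = 3.418 · 1.5713
  = 5.3709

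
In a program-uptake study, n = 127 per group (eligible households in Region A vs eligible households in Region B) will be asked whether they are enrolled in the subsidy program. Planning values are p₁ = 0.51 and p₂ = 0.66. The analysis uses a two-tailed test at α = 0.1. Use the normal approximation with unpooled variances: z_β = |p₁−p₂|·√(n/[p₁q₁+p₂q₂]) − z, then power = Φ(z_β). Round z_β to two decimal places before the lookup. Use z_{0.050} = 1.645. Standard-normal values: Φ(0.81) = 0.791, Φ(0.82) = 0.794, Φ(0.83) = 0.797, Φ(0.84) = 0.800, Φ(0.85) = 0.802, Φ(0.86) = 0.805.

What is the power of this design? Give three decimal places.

z_β = |p₁−p₂|·√(n/[p₁q₁+p₂q₂]) − z_{α/2}
    = 0.15 · √(127/0.4743) − 1.645
    = 0.15 · 16.3635 − 1.645
    = 2.4545 − 1.645 = 0.8095 → 0.81
Power = Φ(0.81) = 0.791.

Power ≈ 0.791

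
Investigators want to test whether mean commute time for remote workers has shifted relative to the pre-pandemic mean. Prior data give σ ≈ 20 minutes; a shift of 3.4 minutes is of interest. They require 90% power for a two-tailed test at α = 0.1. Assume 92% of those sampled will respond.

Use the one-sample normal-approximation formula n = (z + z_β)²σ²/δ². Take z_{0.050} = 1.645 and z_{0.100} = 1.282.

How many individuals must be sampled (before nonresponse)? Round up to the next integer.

n = (z_{α/2} + z_β)² · σ² / δ²
  = (1.645 + 1.282)² · 20² / 3.4²
  = 8.5673 · 400 / 11.56
  = 296.45
Adjust for 92% response: 296.45 / 0.92 = 322.23.
Round up → n = 323.

n = 323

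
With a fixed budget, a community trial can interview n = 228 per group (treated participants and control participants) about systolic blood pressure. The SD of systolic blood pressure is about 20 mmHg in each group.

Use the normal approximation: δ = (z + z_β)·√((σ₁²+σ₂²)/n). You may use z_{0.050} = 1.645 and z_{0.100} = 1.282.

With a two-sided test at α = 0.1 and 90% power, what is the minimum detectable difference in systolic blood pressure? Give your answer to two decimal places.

δ = (z_{α/2} + z_β) · √((σ₁²+σ₂²)/n)
  = (1.645 + 1.282) · √(800/228)
  = 2.927 · √3.5088
  = 2.927 · 1.8732
  = 5.4828

Minimum detectable difference ≈ 5.48 mmHg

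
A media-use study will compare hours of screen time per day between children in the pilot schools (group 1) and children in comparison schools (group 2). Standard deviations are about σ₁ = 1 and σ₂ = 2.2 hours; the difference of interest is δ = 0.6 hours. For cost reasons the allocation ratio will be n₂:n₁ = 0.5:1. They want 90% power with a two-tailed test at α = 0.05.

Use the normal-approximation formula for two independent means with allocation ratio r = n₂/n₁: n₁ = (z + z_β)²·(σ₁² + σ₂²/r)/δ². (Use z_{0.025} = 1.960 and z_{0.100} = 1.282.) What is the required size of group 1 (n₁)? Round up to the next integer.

n₁ = (z_{α/2} + z_β)² · (σ₁² + σ₂²/r) / δ²
   = (1.960 + 1.282)² · (1² + 2.2²/0.5) / 0.6²
   = 10.5106 · (1 + 9.68) / 0.36
   = 10.5106 · 10.68 / 0.36
   = 311.81
Round up → n₁ = 312; n₂ = r·n₁ = 0.5 × 312 = 156.

n₁ = 312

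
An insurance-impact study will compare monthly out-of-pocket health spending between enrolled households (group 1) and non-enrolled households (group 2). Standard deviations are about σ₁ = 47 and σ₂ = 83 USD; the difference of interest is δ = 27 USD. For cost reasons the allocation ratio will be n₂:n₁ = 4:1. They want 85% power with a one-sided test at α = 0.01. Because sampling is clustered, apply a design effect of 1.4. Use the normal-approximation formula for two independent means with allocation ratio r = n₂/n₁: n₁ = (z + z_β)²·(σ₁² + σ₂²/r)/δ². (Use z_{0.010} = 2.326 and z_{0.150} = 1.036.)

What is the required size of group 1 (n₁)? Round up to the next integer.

n₁ = (z_α + z_β)² · (σ₁² + σ₂²/r) / δ²
   = (2.326 + 1.036)² · (47² + 83²/4) / 27²
   = 11.3030 · (2209 + 1722.2) / 729
   = 11.3030 · 3931.2 / 729
   = 60.95
Design effect: 1.4 × 60.95 = 85.33.
Round up → n₁ = 86; n₂ = r·n₁ = 4 × 86 = 344.

n₁ = 86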